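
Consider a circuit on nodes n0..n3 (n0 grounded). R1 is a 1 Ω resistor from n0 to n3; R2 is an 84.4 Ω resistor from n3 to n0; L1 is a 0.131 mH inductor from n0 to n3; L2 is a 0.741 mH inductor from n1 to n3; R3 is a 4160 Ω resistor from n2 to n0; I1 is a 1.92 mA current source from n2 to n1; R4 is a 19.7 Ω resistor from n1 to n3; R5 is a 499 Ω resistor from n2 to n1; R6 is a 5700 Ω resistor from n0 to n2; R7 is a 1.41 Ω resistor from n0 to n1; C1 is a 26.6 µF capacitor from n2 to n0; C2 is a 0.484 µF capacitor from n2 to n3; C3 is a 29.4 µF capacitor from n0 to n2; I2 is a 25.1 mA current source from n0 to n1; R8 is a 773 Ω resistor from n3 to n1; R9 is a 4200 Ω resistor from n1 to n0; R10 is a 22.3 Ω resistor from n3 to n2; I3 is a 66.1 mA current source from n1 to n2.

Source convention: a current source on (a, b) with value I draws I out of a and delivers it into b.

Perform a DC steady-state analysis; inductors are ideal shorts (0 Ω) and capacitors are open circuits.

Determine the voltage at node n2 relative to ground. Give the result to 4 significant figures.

1.358 V

MNA unknowns: 3 node voltages V₁..V_3 plus 2 source currents (L1, L2)
R1: Y=1.000 on G[0,3]
R2: Y=0.01185 on G[3,0]
L1: row V0−V3=0, i_L1 at 0,3
L2: row V1−V3=0, i_L2 at 1,3
R3: Y=0.0002404 on G[2,0]
I1: z[2]−=0.00192, z[1]+=0.00192
R4: Y=0.05076 on G[1,3]
R5: Y=0.002004 on G[2,1]
R6: Y=0.0001754 on G[0,2]
R7: Y=0.7092 on G[0,1]
C1: Y=0.000 on G[2,0]
C2: Y=0.000 on G[2,3]
C3: Y=0.000 on G[0,2]
I2: z[0]−=0.0251, z[1]+=0.0251
R8: Y=0.001294 on G[3,1]
R9: Y=0.0002381 on G[1,0]
R10: Y=0.04484 on G[3,2]
I3: z[1]−=0.0661, z[2]+=0.0661
solve → V1=0.000, V2=1.358, V3=0.000
aux → i_L1=-0.02454, i_L2=-0.03636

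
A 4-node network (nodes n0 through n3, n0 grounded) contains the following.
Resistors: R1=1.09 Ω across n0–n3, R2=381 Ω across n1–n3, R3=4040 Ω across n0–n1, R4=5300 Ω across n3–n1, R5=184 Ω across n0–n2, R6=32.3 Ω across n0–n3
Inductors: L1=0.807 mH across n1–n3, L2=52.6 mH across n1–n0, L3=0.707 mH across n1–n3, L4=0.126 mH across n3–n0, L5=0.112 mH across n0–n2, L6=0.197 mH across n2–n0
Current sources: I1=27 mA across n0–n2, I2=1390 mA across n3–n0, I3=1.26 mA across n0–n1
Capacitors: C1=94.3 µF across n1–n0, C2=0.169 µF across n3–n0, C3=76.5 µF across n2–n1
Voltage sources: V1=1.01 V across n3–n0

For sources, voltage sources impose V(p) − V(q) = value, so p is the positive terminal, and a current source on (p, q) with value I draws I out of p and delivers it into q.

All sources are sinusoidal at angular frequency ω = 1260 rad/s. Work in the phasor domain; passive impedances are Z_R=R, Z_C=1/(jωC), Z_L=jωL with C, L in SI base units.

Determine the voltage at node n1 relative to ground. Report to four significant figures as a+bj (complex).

Apply KCL at each of the 3 non-ground nodes and solve the resulting linear system.
Node n1: branches {L1, L2, L3, R2, C1, R3, R4, I3, C3} → V_1 = 1.117+0.0002348j
Node n2: branches {I1, L5, R5, L6, C3} → V_2 = -0.009766+0.002453j
Node n3: branches {R1, L1, L3, L4, I2, R2, R4, C2, R6, V1} → V_3 = 1.010+0.000j
Source currents: i(V1)=-2.347+6.137j

1.117+0.0002348j V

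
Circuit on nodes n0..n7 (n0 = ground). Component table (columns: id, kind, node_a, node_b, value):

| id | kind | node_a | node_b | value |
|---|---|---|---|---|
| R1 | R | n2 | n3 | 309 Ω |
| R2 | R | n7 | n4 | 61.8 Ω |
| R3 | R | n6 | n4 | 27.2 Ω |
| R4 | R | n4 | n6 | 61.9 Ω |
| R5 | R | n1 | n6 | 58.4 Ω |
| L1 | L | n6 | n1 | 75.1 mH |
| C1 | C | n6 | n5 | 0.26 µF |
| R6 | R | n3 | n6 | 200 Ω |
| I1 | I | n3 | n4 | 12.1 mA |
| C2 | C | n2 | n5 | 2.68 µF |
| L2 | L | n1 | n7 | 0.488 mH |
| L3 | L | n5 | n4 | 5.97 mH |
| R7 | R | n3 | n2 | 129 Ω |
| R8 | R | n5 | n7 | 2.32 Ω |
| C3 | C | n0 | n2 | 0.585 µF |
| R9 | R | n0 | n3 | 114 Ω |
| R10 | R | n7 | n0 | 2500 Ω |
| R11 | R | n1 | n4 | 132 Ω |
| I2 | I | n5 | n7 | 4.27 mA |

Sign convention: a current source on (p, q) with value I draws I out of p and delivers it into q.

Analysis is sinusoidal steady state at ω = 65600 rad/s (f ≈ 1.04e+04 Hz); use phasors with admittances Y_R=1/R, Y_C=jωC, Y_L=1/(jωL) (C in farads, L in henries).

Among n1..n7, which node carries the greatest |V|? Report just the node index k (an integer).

Apply KCL at each of the 7 non-ground nodes and solve the resulting linear system.
Node n1: branches {R5, L1, L2, R11} → V_1 = 0.1423-0.04237j
Node n2: branches {R1, C2, R7, C3} → V_2 = 0.01909-0.09765j
Node n3: branches {R1, R6, I1, R7, R9} → V_3 = -0.4295-0.07654j
Node n4: branches {R2, R3, R4, I1, L3, R11} → V_4 = 0.3556-0.1388j
Node n5: branches {C1, C2, L3, R8, I2} → V_5 = 0.02194-0.1470j
Node n6: branches {R3, R4, R5, L1, C1, R6} → V_6 = 0.2510-0.1644j
Node n7: branches {R2, L2, R8, R10, I2} → V_7 = 0.05124-0.1529j

3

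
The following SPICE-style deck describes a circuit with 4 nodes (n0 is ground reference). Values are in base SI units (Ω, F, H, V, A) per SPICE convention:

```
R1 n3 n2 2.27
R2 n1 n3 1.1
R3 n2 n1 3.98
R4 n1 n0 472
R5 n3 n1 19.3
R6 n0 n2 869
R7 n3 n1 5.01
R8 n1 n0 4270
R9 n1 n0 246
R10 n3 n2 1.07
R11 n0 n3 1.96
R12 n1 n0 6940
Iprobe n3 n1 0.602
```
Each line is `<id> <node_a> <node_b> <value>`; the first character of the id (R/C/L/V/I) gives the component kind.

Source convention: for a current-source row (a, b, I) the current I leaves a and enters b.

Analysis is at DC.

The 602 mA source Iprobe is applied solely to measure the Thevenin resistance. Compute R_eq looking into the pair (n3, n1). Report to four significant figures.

R_eq = 0.7249 Ω

MNA unknowns: 3 node voltages V₁..V_3
R1: Y=0.4405 on G[3,2]
R2: Y=0.9091 on G[1,3]
R3: Y=0.2513 on G[2,1]
R4: Y=0.002119 on G[1,0]
R5: Y=0.05181 on G[3,1]
R6: Y=0.001151 on G[0,2]
R7: Y=0.1996 on G[3,1]
R8: Y=0.0002342 on G[1,0]
R9: Y=0.004065 on G[1,0]
R10: Y=0.9346 on G[3,2]
R11: Y=0.5102 on G[0,3]
R12: Y=0.0001441 on G[1,0]
Iprobe: z[3]−=0.602, z[1]+=0.602
solve → V1=0.4307, V2=0.06170, V3=-0.005679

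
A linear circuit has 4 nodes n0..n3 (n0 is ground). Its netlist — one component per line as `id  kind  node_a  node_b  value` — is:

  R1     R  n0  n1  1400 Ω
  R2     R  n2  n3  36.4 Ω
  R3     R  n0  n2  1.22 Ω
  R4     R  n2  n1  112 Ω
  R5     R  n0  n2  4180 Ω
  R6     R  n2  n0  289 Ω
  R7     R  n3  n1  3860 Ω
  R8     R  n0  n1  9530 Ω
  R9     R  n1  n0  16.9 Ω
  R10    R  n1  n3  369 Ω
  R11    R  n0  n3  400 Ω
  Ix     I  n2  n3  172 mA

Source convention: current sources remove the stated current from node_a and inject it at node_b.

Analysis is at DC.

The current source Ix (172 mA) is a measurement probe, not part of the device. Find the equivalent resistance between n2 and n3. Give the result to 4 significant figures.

Apply KCL at each of the 3 non-ground nodes and solve the resulting linear system.
Node n1: branches {R1, R4, R7, R8, R9, R10} → V_1 = 0.2115
Node n2: branches {R2, R3, R4, R5, R6, Ix} → V_2 = -0.03124
Node n3: branches {R2, R7, R10, R11, Ix} → V_3 = 5.214

R_eq = 30.50 Ω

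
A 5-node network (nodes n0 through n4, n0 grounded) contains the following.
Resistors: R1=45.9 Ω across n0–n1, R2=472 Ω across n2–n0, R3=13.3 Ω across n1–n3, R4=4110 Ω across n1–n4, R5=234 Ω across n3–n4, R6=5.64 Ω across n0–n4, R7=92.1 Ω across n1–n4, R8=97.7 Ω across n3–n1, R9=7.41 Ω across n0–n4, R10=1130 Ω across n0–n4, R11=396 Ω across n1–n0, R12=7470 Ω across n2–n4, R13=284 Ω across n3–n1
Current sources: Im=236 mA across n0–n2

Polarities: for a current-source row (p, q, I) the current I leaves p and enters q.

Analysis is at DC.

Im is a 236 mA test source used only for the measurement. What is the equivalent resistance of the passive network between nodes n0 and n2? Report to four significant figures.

Element admittances at DC:
  Y(R1) = 0.02179 S between n0,n1
  Y(R2) = 0.002119 S between n2,n0
  Y(R3) = 0.07519 S between n1,n3
  Y(R4) = 0.0002433 S between n1,n4
  Y(R5) = 0.004274 S between n3,n4
  Y(R6) = 0.1773 S between n0,n4
  Y(R7) = 0.01086 S between n1,n4
  Y(R8) = 0.01024 S between n3,n1
  Y(R9) = 0.1350 S between n0,n4
  Y(R10) = 0.0008850 S between n0,n4
  Y(R11) = 0.002525 S between n1,n0
  Y(R12) = 0.0001339 S between n2,n4
  Y(R13) = 0.003521 S between n3,n1
  Im: injects 0.236 A into n2 (from n0)
Assemble and solve the 4×4 MNA system:
  V(n1)=0.01671  V(n2)=104.8  V(n3)=0.01794  V(n4)=0.04348

R_eq = 444.0 Ω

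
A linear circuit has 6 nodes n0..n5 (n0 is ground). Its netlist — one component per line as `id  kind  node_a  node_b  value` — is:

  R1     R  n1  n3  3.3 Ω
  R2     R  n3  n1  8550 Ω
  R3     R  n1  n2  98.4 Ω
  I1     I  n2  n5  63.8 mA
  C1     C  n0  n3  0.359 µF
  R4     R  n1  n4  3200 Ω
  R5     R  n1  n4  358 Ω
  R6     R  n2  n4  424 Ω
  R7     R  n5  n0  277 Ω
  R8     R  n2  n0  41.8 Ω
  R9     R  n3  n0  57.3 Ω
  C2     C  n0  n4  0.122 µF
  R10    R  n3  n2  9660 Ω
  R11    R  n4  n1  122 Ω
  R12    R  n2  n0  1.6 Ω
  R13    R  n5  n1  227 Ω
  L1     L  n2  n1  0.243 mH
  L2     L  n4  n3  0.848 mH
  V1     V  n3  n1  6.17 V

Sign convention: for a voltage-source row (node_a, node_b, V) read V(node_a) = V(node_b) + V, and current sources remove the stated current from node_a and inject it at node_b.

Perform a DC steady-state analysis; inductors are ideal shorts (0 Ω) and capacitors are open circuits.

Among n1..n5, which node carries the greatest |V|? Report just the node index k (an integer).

Apply KCL at each of the 5 non-ground nodes and solve the resulting linear system.
Node n1: branches {R1, R2, R3, R4, R5, R11, R13, L1, V1} → V_1 = -0.2041
Node n2: branches {R3, I1, R6, R8, R10, R12, L1} → V_2 = -0.2041
Node n3: branches {R1, R2, C1, R9, R10, L2, V1} → V_3 = 5.966
Node n4: branches {R4, R5, R6, C2, R11, L2} → V_4 = 5.966
Node n5: branches {I1, R7, R13} → V_5 = 7.848
Source currents: i(L1)=0.08384, i(L2)=-0.08429, i(V1)=-2.059

5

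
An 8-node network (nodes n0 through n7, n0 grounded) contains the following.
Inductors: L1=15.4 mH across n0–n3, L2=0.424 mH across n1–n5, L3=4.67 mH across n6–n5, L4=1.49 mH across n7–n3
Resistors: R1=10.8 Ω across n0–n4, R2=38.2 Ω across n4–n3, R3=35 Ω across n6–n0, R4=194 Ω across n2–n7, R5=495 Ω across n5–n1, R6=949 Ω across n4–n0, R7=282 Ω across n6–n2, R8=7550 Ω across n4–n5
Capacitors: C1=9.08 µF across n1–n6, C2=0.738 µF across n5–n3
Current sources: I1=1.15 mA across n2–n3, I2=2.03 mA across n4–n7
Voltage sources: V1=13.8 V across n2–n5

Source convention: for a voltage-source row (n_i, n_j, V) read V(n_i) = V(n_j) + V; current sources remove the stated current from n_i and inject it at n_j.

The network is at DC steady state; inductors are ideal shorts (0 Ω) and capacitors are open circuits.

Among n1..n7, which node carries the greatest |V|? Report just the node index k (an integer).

2

Apply KCL at each of the 7 non-ground nodes and solve the resulting linear system.
Node n1: branches {L2, C1, R5} → V_1 = -2.135
Node n2: branches {I1, R4, R7, V1} → V_2 = 11.67
Node n3: branches {L1, R2, I1, C2, L4} → V_3 = 0.000
Node n4: branches {R1, R2, I2, R6, R8} → V_4 = -0.01928
Node n5: branches {L2, L3, C2, R5, R8, V1} → V_5 = -2.135
Node n6: branches {C1, L3, R3, R7} → V_6 = -2.135
Node n7: branches {I2, R4, L4} → V_7 = 0.000
Source currents: i(L1)=-0.06280, i(L2)=0.000, i(L3)=0.1099, i(L4)=0.06216, i(V1)=-0.1102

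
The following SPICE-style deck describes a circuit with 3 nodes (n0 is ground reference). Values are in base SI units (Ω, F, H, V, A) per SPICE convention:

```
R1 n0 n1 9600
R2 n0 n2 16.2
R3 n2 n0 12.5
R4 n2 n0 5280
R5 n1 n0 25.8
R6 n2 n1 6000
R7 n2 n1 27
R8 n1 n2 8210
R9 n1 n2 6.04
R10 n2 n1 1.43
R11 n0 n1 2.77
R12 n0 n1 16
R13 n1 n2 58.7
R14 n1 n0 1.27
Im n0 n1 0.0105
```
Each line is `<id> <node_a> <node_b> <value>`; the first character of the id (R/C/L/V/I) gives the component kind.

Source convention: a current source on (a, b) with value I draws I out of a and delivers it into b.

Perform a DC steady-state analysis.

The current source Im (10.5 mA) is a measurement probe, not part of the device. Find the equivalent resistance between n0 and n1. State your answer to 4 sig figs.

Element admittances at DC:
  Y(R1) = 0.0001042 S between n0,n1
  Y(R2) = 0.06173 S between n0,n2
  Y(R3) = 0.08000 S between n2,n0
  Y(R4) = 0.0001894 S between n2,n0
  Y(R5) = 0.03876 S between n1,n0
  Y(R6) = 0.0001667 S between n2,n1
  Y(R7) = 0.03704 S between n2,n1
  Y(R8) = 0.0001218 S between n1,n2
  Y(R9) = 0.1656 S between n1,n2
  Y(R10) = 0.6993 S between n2,n1
  Y(R11) = 0.3610 S between n0,n1
  Y(R12) = 0.06250 S between n0,n1
  Y(R13) = 0.01704 S between n1,n2
  Y(R14) = 0.7874 S between n1,n0
  Im: injects 0.0105 A into n1 (from n0)
Assemble and solve the 2×2 MNA system:
  V(n1)=0.007649  V(n2)=0.006626

R_eq = 0.7285 Ω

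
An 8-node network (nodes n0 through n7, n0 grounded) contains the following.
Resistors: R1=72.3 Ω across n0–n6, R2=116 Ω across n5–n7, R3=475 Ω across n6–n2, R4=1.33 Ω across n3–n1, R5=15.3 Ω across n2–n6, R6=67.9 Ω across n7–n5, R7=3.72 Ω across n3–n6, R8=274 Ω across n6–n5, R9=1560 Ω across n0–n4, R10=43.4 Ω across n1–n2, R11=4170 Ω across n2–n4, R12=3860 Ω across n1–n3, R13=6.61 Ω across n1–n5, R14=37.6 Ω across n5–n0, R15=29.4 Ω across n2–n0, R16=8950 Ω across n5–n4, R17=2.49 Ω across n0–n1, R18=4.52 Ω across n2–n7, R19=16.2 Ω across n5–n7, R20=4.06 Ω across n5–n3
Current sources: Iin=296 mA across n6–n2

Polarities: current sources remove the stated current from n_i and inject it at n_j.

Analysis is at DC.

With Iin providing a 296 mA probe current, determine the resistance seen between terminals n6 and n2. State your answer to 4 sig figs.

MNA unknowns: 7 node voltages V₁..V_7
R1: Y=0.01383 on G[0,6]
R2: Y=0.008621 on G[5,7]
R3: Y=0.002105 on G[6,2]
R4: Y=0.7519 on G[3,1]
R5: Y=0.06536 on G[2,6]
R6: Y=0.01473 on G[7,5]
R7: Y=0.2688 on G[3,6]
R8: Y=0.003650 on G[6,5]
R9: Y=0.0006410 on G[0,4]
R10: Y=0.02304 on G[1,2]
R11: Y=0.0002398 on G[2,4]
R12: Y=0.0002591 on G[1,3]
R13: Y=0.1513 on G[1,5]
R14: Y=0.02660 on G[5,0]
R15: Y=0.03401 on G[2,0]
R16: Y=0.0001117 on G[5,4]
R17: Y=0.4016 on G[0,1]
R18: Y=0.2212 on G[2,7]
R19: Y=0.06173 on G[5,7]
R20: Y=0.2463 on G[5,3]
Iin: z[6]−=0.296, z[2]+=0.296
solve → V1=-0.08897, V2=1.321, V3=-0.2037, V4=0.3226, V5=0.03043, V6=-0.7392, V7=0.9627

R_eq = 6.961 Ω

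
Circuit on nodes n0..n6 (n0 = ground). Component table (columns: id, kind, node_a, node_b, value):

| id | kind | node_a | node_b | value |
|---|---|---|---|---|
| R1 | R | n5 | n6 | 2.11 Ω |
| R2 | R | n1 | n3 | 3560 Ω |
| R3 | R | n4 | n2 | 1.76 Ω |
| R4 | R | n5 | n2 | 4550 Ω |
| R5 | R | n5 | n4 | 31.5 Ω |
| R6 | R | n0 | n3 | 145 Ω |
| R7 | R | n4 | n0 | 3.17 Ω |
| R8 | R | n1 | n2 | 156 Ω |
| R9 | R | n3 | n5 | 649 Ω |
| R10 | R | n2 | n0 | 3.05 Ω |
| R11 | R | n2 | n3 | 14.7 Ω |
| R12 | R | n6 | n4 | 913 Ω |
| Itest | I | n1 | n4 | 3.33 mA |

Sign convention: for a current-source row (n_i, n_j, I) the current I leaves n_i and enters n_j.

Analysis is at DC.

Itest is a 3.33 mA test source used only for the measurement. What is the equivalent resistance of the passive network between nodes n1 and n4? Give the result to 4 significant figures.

MNA unknowns: 6 node voltages V₁..V_6
R1: Y=0.4739 on G[5,6]
R2: Y=0.0002809 on G[1,3]
R3: Y=0.5682 on G[4,2]
R4: Y=0.0002198 on G[5,2]
R5: Y=0.03175 on G[5,4]
R6: Y=0.006897 on G[0,3]
R7: Y=0.3155 on G[4,0]
R8: Y=0.006410 on G[1,2]
R9: Y=0.001541 on G[3,5]
R10: Y=0.3279 on G[2,0]
R11: Y=0.06803 on G[2,3]
R12: Y=0.001095 on G[6,4]
Itest: z[1]−=0.00333, z[4]+=0.00333
solve → V1=-0.4999, V2=-0.002185, V3=-0.003725, V4=0.002352, V5=0.002053, V6=0.002054

R_eq = 150.8 Ω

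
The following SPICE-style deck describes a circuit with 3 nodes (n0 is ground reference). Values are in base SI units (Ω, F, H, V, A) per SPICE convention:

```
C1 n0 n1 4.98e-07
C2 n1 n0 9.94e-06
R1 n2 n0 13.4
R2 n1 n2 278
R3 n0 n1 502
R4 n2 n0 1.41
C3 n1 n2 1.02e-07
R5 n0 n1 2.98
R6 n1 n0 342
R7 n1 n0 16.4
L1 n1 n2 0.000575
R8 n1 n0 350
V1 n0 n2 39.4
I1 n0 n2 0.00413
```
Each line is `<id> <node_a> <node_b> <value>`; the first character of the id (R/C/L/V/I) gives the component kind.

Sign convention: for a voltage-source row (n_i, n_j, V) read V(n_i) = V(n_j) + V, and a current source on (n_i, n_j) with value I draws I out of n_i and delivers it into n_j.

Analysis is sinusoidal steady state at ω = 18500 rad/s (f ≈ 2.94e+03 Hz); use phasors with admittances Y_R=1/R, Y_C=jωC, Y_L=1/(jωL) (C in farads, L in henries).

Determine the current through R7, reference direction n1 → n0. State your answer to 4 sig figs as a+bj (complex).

MNA unknowns: 2 node voltages V₁..V_2 plus 1 source current (V1)
C1: Y=0.000+0.009213j on G[0,1]
C2: Y=0.000+0.1839j on G[1,0]
R1: Y=0.07463+0.000j on G[2,0]
R2: Y=0.003597+0.000j on G[1,2]
R3: Y=0.001992+0.000j on G[0,1]
R4: Y=0.7092+0.000j on G[2,0]
C3: Y=0.000+0.001887j on G[1,2]
R5: Y=0.3356+0.000j on G[0,1]
R6: Y=0.002924+0.000j on G[1,0]
R7: Y=0.06098+0.000j on G[1,0]
L1: Y=0.000-0.09401j on G[1,2]
R8: Y=0.002857+0.000j on G[1,0]
V1: row V0−V2=39.4, i_V1 at 0,2
I1: z[0]−=0.00413, z[2]+=0.00413
solve → V1=1.748+8.465j, V2=-39.40+0.000j
aux → i_V1=-31.82+3.760j

0.1066+0.5162j A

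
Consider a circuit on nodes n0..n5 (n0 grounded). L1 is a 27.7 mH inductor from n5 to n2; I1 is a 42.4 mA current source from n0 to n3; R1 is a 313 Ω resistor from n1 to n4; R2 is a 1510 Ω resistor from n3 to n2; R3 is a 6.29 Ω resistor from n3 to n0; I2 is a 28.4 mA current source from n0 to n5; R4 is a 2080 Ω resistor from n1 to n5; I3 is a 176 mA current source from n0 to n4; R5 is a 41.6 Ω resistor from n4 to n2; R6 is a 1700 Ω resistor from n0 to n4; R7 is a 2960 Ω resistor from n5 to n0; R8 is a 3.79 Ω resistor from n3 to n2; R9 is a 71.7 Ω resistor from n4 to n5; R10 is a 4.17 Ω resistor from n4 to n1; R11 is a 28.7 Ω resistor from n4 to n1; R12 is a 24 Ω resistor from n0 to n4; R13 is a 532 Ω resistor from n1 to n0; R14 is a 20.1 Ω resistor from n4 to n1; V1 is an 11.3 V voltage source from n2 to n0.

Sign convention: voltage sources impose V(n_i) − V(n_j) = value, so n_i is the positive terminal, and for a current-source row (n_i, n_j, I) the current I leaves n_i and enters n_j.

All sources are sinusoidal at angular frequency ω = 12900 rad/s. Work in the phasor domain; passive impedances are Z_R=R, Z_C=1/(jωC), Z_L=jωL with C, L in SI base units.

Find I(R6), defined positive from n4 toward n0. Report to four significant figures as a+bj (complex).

0.004096-5.793e-05j A

MNA unknowns: 5 node voltages V₁..V_5 plus 1 source current (V1)
L1: Y=0.000-0.002799j on G[5,2]
I1: z[0]−=0.0424, z[3]+=0.0424
R1: Y=0.003195+0.000j on G[1,4]
R2: Y=0.0006623+0.000j on G[3,2]
R3: Y=0.1590+0.000j on G[3,0]
I2: z[0]−=0.0284, z[5]+=0.0284
R4: Y=0.0004808+0.000j on G[1,5]
I3: z[0]−=0.176, z[4]+=0.176
R5: Y=0.02404+0.000j on G[4,2]
R6: Y=0.0005882+0.000j on G[0,4]
R7: Y=0.0003378+0.000j on G[5,0]
R8: Y=0.2639+0.000j on G[3,2]
R9: Y=0.01395+0.000j on G[4,5]
R10: Y=0.2398+0.000j on G[4,1]
R11: Y=0.03484+0.000j on G[4,1]
R12: Y=0.04167+0.000j on G[0,4]
R13: Y=0.001880+0.000j on G[1,0]
R14: Y=0.04975+0.000j on G[4,1]
V1: row V2−V0=11.3, i_V1 at 2,0
solve → V1=6.926-0.09860j, V2=11.30+0.000j, V3=7.158+0.000j, V4=6.963-0.09848j, V5=8.833-0.5638j
aux → i_V1=-1.201+0.004537j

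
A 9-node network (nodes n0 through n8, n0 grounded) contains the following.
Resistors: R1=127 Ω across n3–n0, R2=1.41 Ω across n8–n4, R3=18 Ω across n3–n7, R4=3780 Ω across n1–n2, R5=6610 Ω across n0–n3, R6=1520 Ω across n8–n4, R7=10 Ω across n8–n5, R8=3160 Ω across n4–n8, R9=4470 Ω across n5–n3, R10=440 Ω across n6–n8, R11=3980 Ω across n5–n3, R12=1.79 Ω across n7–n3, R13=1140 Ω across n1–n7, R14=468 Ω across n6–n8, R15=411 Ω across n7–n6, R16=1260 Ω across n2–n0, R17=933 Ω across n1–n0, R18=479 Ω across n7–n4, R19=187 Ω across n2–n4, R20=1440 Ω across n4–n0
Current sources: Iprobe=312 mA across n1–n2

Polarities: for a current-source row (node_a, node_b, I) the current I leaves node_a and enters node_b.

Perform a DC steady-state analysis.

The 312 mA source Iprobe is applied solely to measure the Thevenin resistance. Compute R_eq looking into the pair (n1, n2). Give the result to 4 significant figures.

MNA unknowns: 8 node voltages V₁..V_8
R1: Y=0.007874 on G[3,0]
R2: Y=0.7092 on G[8,4]
R3: Y=0.05556 on G[3,7]
R4: Y=0.0002646 on G[1,2]
R5: Y=0.0001513 on G[0,3]
R6: Y=0.0006579 on G[8,4]
R7: Y=0.1000 on G[8,5]
R8: Y=0.0003165 on G[4,8]
R9: Y=0.0002237 on G[5,3]
R10: Y=0.002273 on G[6,8]
R11: Y=0.0002513 on G[5,3]
R12: Y=0.5587 on G[7,3]
R13: Y=0.0008772 on G[1,7]
R14: Y=0.002137 on G[6,8]
R15: Y=0.002433 on G[7,6]
R16: Y=0.0007937 on G[2,0]
R17: Y=0.001072 on G[1,0]
R18: Y=0.002088 on G[7,4]
R19: Y=0.005348 on G[2,4]
R20: Y=0.0006944 on G[4,0]
Iprobe: z[1]−=0.312, z[2]+=0.312
solve → V1=-129.2, V2=80.63, V3=5.413, V4=44.63, V5=44.33, V6=30.63, V7=5.454, V8=44.52

R_eq = 672.4 Ω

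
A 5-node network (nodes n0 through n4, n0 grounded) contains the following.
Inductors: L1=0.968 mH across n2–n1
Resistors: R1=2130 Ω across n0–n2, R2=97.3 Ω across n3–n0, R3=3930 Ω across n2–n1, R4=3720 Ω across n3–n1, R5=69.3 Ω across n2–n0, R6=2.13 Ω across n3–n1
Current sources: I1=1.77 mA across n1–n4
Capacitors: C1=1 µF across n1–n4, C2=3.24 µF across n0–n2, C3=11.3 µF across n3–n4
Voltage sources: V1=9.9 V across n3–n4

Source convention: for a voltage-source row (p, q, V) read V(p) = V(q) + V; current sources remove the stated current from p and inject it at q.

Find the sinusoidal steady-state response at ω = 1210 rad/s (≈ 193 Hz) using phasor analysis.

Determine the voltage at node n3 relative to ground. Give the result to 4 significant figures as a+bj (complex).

0.0008450+0.01537j V

Element admittances at ω=1210 rad/s:
  Y(L1) = 0.000-0.8538j S between n2,n1
  Y(R1) = 0.0004695+0.000j S between n0,n2
  I1: injects 0.00177 A into n4 (from n1)
  Y(C1) = 0.000+0.001210j S between n1,n4
  Y(R2) = 0.01028+0.000j S between n3,n0
  Y(R3) = 0.0002545+0.000j S between n2,n1
  Y(R4) = 0.0002688+0.000j S between n3,n1
  Y(C2) = 0.000+0.003920j S between n0,n2
  Y(C3) = 0.000+0.01367j S between n3,n4
  Y(R5) = 0.01443+0.000j S between n2,n0
  Y(R6) = 0.4695+0.000j S between n3,n1
  V1: constraint V(n3)−V(n4) = 9.9
Assemble and solve the 5×5 MNA system:
  V(n1)=-0.002969-0.009783j  V(n2)=-0.003154-0.009773j  V(n3)=0.0008450+0.01537j  V(n4)=-9.899+0.01537j
  i(V1)=-0.001800-0.1473j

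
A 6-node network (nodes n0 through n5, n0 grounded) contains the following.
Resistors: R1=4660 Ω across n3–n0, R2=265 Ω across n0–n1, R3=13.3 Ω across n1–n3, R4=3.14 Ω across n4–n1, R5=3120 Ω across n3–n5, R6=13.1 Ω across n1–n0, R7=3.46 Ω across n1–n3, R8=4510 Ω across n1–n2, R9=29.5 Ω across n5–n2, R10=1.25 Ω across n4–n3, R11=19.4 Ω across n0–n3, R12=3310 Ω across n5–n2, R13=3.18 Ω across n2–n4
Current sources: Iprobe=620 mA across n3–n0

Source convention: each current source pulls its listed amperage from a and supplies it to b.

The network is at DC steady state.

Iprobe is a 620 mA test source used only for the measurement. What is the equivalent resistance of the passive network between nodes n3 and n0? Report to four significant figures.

MNA unknowns: 5 node voltages V₁..V_5
R1: Y=0.0002146 on G[3,0]
R2: Y=0.003774 on G[0,1]
R3: Y=0.07519 on G[1,3]
R4: Y=0.3185 on G[4,1]
R5: Y=0.0003205 on G[3,5]
R6: Y=0.07634 on G[1,0]
R7: Y=0.2890 on G[1,3]
R8: Y=0.0002217 on G[1,2]
R9: Y=0.03390 on G[5,2]
R10: Y=0.8000 on G[4,3]
R11: Y=0.05155 on G[0,3]
R12: Y=0.0003021 on G[5,2]
R13: Y=0.3145 on G[2,4]
Iprobe: z[3]−=0.62, z[0]+=0.62
solve → V1=-4.465, V2=-4.896, V3=-5.069, V4=-4.896, V5=-4.898

R_eq = 8.175 Ω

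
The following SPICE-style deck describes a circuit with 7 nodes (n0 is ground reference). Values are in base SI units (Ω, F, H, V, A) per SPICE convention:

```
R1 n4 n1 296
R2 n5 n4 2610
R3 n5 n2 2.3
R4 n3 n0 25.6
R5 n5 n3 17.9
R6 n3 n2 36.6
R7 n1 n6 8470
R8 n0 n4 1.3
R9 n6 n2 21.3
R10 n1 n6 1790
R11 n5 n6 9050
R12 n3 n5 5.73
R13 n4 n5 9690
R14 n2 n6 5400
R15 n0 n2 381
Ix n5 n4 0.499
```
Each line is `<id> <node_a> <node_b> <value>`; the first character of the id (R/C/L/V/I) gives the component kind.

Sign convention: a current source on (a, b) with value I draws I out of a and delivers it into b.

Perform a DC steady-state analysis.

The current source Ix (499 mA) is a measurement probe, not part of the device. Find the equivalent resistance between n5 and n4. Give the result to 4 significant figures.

R_eq = 27.90 Ω

Apply KCL at each of the 6 non-ground nodes and solve the resulting linear system.
Node n1: branches {R1, R7, R10} → V_1 = -1.634
Node n2: branches {R3, R6, R9, R14, R15} → V_2 = -13.10
Node n3: branches {R4, R5, R6, R12} → V_3 = -11.53
Node n4: branches {R1, R2, R8, R13, Ix} → V_4 = 0.6300
Node n5: branches {R2, R3, R5, R11, R12, R13, Ix} → V_5 = -13.29
Node n6: branches {R7, R9, R10, R11, R14} → V_6 = -12.94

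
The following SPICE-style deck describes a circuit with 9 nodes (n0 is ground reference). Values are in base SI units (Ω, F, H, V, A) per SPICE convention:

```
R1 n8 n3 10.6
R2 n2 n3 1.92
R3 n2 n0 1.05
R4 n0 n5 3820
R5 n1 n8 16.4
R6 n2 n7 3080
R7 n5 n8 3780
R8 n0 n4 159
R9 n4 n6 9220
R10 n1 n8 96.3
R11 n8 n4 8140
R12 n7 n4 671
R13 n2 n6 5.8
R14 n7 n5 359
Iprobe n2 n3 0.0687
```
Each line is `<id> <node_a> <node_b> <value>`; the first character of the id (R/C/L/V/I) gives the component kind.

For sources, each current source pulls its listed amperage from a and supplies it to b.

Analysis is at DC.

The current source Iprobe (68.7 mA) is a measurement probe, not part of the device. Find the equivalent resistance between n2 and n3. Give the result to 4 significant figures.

R_eq = 1.919 Ω

MNA unknowns: 8 node voltages V₁..V_8
R1: Y=0.09434 on G[8,3]
R2: Y=0.5208 on G[2,3]
R3: Y=0.9524 on G[2,0]
R4: Y=0.0002618 on G[0,5]
R5: Y=0.06098 on G[1,8]
R6: Y=0.0003247 on G[2,7]
R7: Y=0.0002646 on G[5,8]
R8: Y=0.006289 on G[0,4]
R9: Y=0.0001085 on G[4,6]
R10: Y=0.01038 on G[1,8]
R11: Y=0.0001229 on G[8,4]
R12: Y=0.001490 on G[7,4]
R13: Y=0.1724 on G[2,6]
R14: Y=0.002786 on G[7,5]
Iprobe: z[2]−=0.0687, z[3]+=0.0687
solve → V1=0.1313, V2=-3.992e-05, V3=0.1318, V4=0.005039, V5=0.02417, V6=-3.672e-05, V7=0.01626, V8=0.1313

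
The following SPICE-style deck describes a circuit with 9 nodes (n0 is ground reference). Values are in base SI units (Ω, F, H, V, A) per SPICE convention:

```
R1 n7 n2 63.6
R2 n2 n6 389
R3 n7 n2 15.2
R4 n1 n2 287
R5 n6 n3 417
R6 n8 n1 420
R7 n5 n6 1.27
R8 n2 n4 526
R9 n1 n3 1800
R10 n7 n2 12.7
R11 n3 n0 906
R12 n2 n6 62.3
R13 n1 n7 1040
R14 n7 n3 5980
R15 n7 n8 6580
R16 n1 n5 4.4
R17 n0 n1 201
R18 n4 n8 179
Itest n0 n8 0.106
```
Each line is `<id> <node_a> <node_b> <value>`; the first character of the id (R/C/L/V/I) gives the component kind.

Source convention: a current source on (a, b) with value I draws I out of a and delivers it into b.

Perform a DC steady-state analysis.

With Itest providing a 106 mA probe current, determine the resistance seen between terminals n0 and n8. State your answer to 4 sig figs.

R_eq = 432.3 Ω

MNA unknowns: 8 node voltages V₁..V_8
R1: Y=0.01572 on G[7,2]
R2: Y=0.002571 on G[2,6]
R3: Y=0.06579 on G[7,2]
R4: Y=0.003484 on G[1,2]
R5: Y=0.002398 on G[6,3]
R6: Y=0.002381 on G[8,1]
R7: Y=0.7874 on G[5,6]
R8: Y=0.001901 on G[2,4]
R9: Y=0.0005556 on G[1,3]
R10: Y=0.07874 on G[7,2]
R11: Y=0.001104 on G[3,0]
R12: Y=0.01605 on G[2,6]
R13: Y=0.0009615 on G[1,7]
R14: Y=0.0001672 on G[7,3]
R15: Y=0.0001520 on G[7,8]
R16: Y=0.2273 on G[1,5]
R17: Y=0.004975 on G[0,1]
R18: Y=0.005587 on G[4,8]
Itest: z[0]−=0.106, z[8]+=0.106
solve → V1=18.28, V2=20.08, V3=13.64, V4=39.28, V5=18.37, V6=18.39, V7=20.08, V8=45.82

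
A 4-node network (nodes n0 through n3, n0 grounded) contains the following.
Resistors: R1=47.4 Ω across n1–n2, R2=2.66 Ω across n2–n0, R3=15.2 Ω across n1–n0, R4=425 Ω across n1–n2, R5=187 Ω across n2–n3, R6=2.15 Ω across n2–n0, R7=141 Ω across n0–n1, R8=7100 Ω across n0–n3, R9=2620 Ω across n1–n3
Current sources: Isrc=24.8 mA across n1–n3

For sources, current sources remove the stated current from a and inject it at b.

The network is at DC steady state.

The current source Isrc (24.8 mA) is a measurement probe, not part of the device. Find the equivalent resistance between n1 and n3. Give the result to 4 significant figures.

Element admittances at DC:
  Y(R1) = 0.02110 S between n1,n2
  Y(R2) = 0.3759 S between n2,n0
  Y(R3) = 0.06579 S between n1,n0
  Y(R4) = 0.002353 S between n1,n2
  Y(R5) = 0.005348 S between n2,n3
  Y(R6) = 0.4651 S between n2,n0
  Y(R7) = 0.007092 S between n0,n1
  Y(R8) = 0.0001408 S between n0,n3
  Y(R9) = 0.0003817 S between n1,n3
  Isrc: injects 0.0248 A into n3 (from n1)
Assemble and solve the 3×3 MNA system:
  V(n1)=-0.2350  V(n2)=0.01965  V(n3)=4.227

R_eq = 179.9 Ω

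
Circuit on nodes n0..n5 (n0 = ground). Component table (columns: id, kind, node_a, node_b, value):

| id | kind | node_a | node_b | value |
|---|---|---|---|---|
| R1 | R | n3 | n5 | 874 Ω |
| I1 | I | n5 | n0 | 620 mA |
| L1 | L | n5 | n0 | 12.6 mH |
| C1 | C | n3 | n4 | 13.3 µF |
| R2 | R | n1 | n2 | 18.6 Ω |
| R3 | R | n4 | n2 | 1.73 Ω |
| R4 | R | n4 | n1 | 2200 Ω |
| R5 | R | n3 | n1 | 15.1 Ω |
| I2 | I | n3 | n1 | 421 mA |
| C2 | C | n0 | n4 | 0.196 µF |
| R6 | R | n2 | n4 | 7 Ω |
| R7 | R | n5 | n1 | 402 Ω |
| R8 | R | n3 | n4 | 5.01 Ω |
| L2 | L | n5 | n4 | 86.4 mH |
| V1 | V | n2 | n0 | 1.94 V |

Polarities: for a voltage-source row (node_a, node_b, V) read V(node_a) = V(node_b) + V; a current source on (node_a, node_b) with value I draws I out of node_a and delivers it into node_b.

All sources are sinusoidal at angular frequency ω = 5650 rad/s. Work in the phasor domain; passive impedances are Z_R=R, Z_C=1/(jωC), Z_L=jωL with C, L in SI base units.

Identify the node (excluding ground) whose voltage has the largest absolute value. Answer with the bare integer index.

5

MNA unknowns: 5 node voltages V₁..V_5 plus 1 source current (V1)
R1: Y=0.001144+0.000j on G[3,5]
I1: z[5]−=0.62, z[0]+=0.62
L1: Y=0.000-0.01405j on G[5,0]
C1: Y=0.000+0.07515j on G[3,4]
R2: Y=0.05376+0.000j on G[1,2]
R3: Y=0.5780+0.000j on G[4,2]
R4: Y=0.0004545+0.000j on G[4,1]
R5: Y=0.06623+0.000j on G[3,1]
I2: z[3]−=0.421, z[1]+=0.421
C2: Y=0.000+0.001107j on G[0,4]
R6: Y=0.1429+0.000j on G[2,4]
R7: Y=0.002488+0.000j on G[5,1]
R8: Y=0.1996+0.000j on G[3,4]
L2: Y=0.000-0.002049j on G[5,4]
V1: row V2−V0=1.94, i_V1 at 2,0
solve → V1=4.483-0.8201j, V2=1.940+0.000j, V3=0.6711-0.1681j, V4=1.592-0.09306j, V5=-7.789-36.03j
aux → i_V1=-0.1139-0.1112j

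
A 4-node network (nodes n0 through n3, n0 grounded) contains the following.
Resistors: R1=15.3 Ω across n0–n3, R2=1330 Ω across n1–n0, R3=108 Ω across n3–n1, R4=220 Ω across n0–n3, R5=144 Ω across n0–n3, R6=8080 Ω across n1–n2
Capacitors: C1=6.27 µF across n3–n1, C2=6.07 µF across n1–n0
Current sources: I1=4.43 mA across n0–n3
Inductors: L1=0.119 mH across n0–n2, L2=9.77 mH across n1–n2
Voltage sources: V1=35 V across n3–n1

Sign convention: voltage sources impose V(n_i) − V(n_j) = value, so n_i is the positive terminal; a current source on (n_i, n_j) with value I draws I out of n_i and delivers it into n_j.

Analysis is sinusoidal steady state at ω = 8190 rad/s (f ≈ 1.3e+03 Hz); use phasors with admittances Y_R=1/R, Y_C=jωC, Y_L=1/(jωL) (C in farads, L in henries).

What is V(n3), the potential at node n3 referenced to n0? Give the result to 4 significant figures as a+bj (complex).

6.937+13.49j V

Apply KCL at each of the 3 non-ground nodes and solve the resulting linear system.
Node n1: branches {R2, R3, C1, C2, R6, L2, V1} → V_1 = -28.06+13.49j
Node n2: branches {L1, R6, L2} → V_2 = -0.3393+0.1591j
Node n3: branches {R1, R3, C1, I1, R4, R5, V1} → V_3 = 6.937+13.49j
Source currents: i(V1)=-0.8527-2.834j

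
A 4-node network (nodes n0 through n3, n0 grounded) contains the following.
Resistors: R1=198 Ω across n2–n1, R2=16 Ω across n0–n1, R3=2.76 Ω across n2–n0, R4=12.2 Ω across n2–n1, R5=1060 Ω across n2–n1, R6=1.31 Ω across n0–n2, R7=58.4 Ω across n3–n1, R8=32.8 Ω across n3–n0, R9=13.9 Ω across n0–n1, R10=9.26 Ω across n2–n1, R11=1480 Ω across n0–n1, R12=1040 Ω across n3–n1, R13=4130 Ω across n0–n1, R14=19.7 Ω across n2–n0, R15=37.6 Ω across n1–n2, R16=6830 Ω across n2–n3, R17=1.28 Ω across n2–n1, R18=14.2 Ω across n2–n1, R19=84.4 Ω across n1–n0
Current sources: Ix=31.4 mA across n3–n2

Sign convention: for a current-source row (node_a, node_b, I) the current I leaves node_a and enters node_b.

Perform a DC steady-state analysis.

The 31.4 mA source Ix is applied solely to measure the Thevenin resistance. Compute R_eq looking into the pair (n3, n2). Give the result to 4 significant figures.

Element admittances at DC:
  Y(R1) = 0.005051 S between n2,n1
  Y(R2) = 0.06250 S between n0,n1
  Y(R3) = 0.3623 S between n2,n0
  Y(R4) = 0.08197 S between n2,n1
  Y(R5) = 0.0009434 S between n2,n1
  Y(R6) = 0.7634 S between n0,n2
  Y(R7) = 0.01712 S between n3,n1
  Y(R8) = 0.03049 S between n3,n0
  Y(R9) = 0.07194 S between n0,n1
  Y(R10) = 0.1080 S between n2,n1
  Y(R11) = 0.0006757 S between n0,n1
  Y(R12) = 0.0009615 S between n3,n1
  Y(R13) = 0.0002421 S between n0,n1
  Y(R14) = 0.05076 S between n2,n0
  Y(R15) = 0.02660 S between n1,n2
  Y(R16) = 0.0001464 S between n2,n3
  Y(R17) = 0.7812 S between n2,n1
  Y(R18) = 0.07042 S between n2,n1
  Y(R19) = 0.01185 S between n1,n0
  Ix: injects 0.0314 A into n2 (from n3)
Assemble and solve the 3×3 MNA system:
  V(n1)=0.004563  V(n2)=0.01609  V(n3)=-0.6428

R_eq = 20.98 Ω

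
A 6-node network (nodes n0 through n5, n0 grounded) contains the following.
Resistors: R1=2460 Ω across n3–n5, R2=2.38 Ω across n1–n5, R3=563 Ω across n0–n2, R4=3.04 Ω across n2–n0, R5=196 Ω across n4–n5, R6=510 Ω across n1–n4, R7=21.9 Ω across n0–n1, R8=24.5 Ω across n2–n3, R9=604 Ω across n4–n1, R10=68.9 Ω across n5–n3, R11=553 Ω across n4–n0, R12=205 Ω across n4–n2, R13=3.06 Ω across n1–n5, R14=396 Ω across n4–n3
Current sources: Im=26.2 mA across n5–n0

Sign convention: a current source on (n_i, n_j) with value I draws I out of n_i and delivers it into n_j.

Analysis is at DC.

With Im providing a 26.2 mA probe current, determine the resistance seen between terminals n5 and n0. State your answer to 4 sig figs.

Element admittances at DC:
  Y(R1) = 0.0004065 S between n3,n5
  Y(R2) = 0.4202 S between n1,n5
  Y(R3) = 0.001776 S between n0,n2
  Y(R4) = 0.3289 S between n2,n0
  Y(R5) = 0.005102 S between n4,n5
  Y(R6) = 0.001961 S between n1,n4
  Y(R7) = 0.04566 S between n0,n1
  Y(R8) = 0.04082 S between n2,n3
  Y(R9) = 0.001656 S between n4,n1
  Y(R10) = 0.01451 S between n5,n3
  Y(R11) = 0.001808 S between n4,n0
  Y(R12) = 0.004878 S between n4,n2
  Y(R13) = 0.3268 S between n1,n5
  Y(R14) = 0.002525 S between n4,n3
  Im: injects 0.0262 A into n0 (from n5)
Assemble and solve the 5×5 MNA system:
  V(n1)=-0.4309  V(n2)=-0.01840  V(n3)=-0.1407  V(n4)=-0.2421  V(n5)=-0.4582

R_eq = 17.49 Ω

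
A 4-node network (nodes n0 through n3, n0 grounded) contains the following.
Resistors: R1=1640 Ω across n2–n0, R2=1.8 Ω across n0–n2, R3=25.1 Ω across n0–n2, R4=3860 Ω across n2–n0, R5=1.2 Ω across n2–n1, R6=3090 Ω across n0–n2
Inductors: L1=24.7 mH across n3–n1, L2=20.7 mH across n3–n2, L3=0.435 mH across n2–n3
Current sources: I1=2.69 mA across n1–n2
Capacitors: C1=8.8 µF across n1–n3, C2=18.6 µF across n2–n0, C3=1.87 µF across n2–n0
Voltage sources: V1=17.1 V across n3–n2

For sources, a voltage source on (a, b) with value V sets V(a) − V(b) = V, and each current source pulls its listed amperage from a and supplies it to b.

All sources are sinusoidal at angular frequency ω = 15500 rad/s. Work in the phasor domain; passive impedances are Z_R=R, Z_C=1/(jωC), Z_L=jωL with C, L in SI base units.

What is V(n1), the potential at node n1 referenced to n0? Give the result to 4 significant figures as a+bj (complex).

0.4265+2.677j V

Element admittances at ω=15500 rad/s:
  Y(R1) = 0.0006098+0.000j S between n2,n0
  Y(R2) = 0.5556+0.000j S between n0,n2
  Y(R3) = 0.03984+0.000j S between n0,n2
  Y(R4) = 0.0002591+0.000j S between n2,n0
  Y(L1) = 0.000-0.002612j S between n3,n1
  Y(R5) = 0.8333+0.000j S between n2,n1
  I1: injects 0.00269 A into n2 (from n1)
  Y(C1) = 0.000+0.1364j S between n1,n3
  Y(C2) = 0.000+0.2883j S between n2,n0
  Y(C3) = 0.000+0.02899j S between n2,n0
  Y(L2) = 0.000-0.003117j S between n3,n2
  Y(R6) = 0.0003236+0.000j S between n0,n2
  Y(L3) = 0.000-0.1483j S between n2,n3
  V1: constraint V(n3)−V(n2) = 17.1
Assemble and solve the 4×4 MNA system:
  V(n1)=0.4265+2.677j  V(n2)=0.000+0.000j  V(n3)=17.10+0.000j
  i(V1)=-0.3581+0.3587j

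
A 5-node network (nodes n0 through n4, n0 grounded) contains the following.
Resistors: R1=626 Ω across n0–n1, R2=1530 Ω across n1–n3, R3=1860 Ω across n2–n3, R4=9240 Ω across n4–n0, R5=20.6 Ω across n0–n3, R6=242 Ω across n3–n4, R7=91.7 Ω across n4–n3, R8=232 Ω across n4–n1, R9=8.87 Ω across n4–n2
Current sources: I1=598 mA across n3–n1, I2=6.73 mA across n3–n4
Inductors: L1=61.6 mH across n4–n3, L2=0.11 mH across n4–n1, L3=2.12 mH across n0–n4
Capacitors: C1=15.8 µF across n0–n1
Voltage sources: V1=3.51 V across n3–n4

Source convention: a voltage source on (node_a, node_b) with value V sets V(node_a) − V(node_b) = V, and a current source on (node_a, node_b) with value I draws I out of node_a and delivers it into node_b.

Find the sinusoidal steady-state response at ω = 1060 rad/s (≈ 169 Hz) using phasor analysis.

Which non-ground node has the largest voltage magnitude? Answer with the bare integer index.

3

MNA unknowns: 4 node voltages V₁..V_4 plus 1 source current (V1)
R1: Y=0.001597+0.000j on G[0,1]
I1: z[3]−=0.598, z[1]+=0.598
L1: Y=0.000-0.01531j on G[4,3]
L2: Y=0.000-8.576j on G[4,1]
R2: Y=0.0006536+0.000j on G[1,3]
R3: Y=0.0005376+0.000j on G[2,3]
R4: Y=0.0001082+0.000j on G[4,0]
R5: Y=0.04854+0.000j on G[0,3]
I2: z[3]−=0.00673, z[4]+=0.00673
R6: Y=0.004132+0.000j on G[3,4]
C1: Y=0.000+0.01675j on G[0,1]
L3: Y=0.000-0.4450j on G[0,4]
R7: Y=0.01091+0.000j on G[4,3]
R8: Y=0.004310+0.000j on G[4,1]
R9: Y=0.1127+0.000j on G[4,2]
V1: row V3−V4=3.51, i_V1 at 3,4
solve → V1=-0.04559-0.3204j, V2=-0.02883-0.3898j, V3=3.465-0.3898j, V4=-0.04549-0.3898j
aux → i_V1=-0.8299+0.07272j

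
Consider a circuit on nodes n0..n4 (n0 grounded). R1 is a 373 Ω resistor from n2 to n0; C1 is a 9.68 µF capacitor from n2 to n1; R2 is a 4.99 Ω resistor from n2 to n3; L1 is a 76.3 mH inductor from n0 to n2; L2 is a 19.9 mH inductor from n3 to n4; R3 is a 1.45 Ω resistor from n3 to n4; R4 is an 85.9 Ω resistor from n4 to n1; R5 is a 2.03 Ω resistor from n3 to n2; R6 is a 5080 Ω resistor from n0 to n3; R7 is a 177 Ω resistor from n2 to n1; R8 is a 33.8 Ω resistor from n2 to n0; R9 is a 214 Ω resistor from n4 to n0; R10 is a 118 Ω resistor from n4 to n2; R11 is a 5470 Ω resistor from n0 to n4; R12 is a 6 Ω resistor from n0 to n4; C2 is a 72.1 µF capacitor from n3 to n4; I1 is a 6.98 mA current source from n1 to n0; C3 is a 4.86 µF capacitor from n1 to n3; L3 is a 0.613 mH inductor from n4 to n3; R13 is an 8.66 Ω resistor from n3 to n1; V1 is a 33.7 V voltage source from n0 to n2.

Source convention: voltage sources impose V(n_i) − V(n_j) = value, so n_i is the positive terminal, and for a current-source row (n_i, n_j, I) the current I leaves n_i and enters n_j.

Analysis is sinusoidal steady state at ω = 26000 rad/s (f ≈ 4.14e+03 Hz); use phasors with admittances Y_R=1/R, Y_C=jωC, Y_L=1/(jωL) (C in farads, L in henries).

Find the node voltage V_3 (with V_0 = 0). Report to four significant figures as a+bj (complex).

-27.68-0.2346j V

Element admittances at ω=26000 rad/s:
  Y(R1) = 0.002681+0.000j S between n2,n0
  Y(C1) = 0.000+0.2517j S between n2,n1
  Y(R2) = 0.2004+0.000j S between n2,n3
  Y(L1) = 0.000-0.0005041j S between n0,n2
  Y(L2) = 0.000-0.001933j S between n3,n4
  Y(R3) = 0.6897+0.000j S between n3,n4
  Y(R4) = 0.01164+0.000j S between n4,n1
  Y(R5) = 0.4926+0.000j S between n3,n2
  Y(R6) = 0.0001969+0.000j S between n0,n3
  Y(R7) = 0.005650+0.000j S between n2,n1
  Y(R8) = 0.02959+0.000j S between n2,n0
  Y(R9) = 0.004673+0.000j S between n4,n0
  Y(R10) = 0.008475+0.000j S between n4,n2
  Y(R11) = 0.0001828+0.000j S between n0,n4
  Y(R12) = 0.1667+0.000j S between n0,n4
  Y(C2) = 0.000+1.875j S between n3,n4
  I1: injects 0.00698 A into n0 (from n1)
  Y(C3) = 0.000+0.1264j S between n1,n3
  Y(L3) = 0.000-0.06274j S between n4,n3
  Y(R13) = 0.1155+0.000j S between n3,n1
  V1: constraint V(n0)−V(n2) = 33.7
Assemble and solve the 5×5 MNA system:
  V(n1)=-31.37-1.299j  V(n2)=-33.70+0.000j  V(n3)=-27.68-0.2346j  V(n4)=-26.66-2.307j
  i(V1)=-5.658-0.3787j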